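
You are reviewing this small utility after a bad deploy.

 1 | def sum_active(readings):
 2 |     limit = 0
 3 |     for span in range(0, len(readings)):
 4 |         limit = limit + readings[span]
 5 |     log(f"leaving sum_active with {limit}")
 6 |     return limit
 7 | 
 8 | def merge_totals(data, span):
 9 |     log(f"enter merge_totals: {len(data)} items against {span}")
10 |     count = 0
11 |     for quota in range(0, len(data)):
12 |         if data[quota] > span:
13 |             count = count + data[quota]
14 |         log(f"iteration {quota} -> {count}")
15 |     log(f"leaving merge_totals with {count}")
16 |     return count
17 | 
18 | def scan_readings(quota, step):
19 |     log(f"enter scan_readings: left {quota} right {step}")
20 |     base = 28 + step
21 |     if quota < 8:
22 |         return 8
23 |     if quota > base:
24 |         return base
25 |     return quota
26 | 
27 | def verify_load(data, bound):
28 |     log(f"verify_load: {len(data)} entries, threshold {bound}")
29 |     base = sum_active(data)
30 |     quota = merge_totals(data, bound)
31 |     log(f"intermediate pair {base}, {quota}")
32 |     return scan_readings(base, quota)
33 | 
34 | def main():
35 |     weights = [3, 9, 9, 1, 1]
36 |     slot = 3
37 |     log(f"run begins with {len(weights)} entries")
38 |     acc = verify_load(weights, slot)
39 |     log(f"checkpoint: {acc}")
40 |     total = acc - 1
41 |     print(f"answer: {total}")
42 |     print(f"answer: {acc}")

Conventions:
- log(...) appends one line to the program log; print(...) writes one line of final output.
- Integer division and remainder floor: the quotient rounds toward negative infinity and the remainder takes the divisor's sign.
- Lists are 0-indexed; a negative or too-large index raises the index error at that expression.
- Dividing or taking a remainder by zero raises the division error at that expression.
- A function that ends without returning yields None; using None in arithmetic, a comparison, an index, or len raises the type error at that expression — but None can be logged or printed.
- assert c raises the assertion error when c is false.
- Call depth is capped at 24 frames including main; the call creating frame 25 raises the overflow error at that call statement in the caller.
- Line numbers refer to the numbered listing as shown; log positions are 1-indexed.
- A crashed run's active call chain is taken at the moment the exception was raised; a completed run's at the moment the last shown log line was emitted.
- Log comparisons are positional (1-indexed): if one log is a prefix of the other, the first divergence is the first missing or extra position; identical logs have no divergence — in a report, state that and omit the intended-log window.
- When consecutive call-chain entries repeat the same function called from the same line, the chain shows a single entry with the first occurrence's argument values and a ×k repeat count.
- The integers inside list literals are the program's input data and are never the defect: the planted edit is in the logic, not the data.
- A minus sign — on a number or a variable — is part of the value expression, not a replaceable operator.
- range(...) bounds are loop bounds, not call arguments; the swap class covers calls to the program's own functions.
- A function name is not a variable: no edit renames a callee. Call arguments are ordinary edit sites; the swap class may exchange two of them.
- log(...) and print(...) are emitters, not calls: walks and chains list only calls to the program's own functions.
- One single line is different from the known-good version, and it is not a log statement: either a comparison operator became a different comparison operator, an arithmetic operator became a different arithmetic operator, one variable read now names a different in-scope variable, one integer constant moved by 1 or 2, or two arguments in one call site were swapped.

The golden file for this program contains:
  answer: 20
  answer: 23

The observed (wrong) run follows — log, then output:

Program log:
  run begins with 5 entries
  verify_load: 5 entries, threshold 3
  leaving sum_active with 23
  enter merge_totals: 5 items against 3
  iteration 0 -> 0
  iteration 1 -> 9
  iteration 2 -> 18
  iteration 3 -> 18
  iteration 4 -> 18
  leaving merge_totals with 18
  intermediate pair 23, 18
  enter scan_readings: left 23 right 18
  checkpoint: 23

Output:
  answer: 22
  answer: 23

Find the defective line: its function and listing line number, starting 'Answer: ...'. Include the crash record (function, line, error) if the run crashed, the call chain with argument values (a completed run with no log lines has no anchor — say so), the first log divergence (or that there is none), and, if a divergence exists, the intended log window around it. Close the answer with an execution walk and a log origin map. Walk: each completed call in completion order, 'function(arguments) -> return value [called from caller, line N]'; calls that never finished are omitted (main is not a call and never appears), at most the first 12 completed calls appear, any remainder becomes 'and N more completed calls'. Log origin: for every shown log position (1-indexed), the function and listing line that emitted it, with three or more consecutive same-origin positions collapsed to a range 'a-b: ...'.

Answer: the defect is in main at line 40.
Key fact: Log streams are identical — the defect surfaces only in the printed output.
Call chain: main.
First divergence: none — the logs agree in full.
Execution walk:
  sum_active([3, 9, 9, 1, 1]) -> 23  [called from verify_load, line 29]
  merge_totals([3, 9, 9, 1, 1], 3) -> 18  [called from verify_load, line 30]
  scan_readings(23, 18) -> 23  [called from verify_load, line 32]
  verify_load([3, 9, 9, 1, 1], 3) -> 23  [called from main, line 38]
Log origins:
  1: logged in main at line 37
  2: logged in verify_load at line 28
  3: logged in sum_active at line 5
  4: logged in merge_totals at line 9
  5-9: logged in merge_totals at line 14
  10: logged in merge_totals at line 15
  11: logged in verify_load at line 31
  12: logged in scan_readings at line 19
  13: logged in main at line 39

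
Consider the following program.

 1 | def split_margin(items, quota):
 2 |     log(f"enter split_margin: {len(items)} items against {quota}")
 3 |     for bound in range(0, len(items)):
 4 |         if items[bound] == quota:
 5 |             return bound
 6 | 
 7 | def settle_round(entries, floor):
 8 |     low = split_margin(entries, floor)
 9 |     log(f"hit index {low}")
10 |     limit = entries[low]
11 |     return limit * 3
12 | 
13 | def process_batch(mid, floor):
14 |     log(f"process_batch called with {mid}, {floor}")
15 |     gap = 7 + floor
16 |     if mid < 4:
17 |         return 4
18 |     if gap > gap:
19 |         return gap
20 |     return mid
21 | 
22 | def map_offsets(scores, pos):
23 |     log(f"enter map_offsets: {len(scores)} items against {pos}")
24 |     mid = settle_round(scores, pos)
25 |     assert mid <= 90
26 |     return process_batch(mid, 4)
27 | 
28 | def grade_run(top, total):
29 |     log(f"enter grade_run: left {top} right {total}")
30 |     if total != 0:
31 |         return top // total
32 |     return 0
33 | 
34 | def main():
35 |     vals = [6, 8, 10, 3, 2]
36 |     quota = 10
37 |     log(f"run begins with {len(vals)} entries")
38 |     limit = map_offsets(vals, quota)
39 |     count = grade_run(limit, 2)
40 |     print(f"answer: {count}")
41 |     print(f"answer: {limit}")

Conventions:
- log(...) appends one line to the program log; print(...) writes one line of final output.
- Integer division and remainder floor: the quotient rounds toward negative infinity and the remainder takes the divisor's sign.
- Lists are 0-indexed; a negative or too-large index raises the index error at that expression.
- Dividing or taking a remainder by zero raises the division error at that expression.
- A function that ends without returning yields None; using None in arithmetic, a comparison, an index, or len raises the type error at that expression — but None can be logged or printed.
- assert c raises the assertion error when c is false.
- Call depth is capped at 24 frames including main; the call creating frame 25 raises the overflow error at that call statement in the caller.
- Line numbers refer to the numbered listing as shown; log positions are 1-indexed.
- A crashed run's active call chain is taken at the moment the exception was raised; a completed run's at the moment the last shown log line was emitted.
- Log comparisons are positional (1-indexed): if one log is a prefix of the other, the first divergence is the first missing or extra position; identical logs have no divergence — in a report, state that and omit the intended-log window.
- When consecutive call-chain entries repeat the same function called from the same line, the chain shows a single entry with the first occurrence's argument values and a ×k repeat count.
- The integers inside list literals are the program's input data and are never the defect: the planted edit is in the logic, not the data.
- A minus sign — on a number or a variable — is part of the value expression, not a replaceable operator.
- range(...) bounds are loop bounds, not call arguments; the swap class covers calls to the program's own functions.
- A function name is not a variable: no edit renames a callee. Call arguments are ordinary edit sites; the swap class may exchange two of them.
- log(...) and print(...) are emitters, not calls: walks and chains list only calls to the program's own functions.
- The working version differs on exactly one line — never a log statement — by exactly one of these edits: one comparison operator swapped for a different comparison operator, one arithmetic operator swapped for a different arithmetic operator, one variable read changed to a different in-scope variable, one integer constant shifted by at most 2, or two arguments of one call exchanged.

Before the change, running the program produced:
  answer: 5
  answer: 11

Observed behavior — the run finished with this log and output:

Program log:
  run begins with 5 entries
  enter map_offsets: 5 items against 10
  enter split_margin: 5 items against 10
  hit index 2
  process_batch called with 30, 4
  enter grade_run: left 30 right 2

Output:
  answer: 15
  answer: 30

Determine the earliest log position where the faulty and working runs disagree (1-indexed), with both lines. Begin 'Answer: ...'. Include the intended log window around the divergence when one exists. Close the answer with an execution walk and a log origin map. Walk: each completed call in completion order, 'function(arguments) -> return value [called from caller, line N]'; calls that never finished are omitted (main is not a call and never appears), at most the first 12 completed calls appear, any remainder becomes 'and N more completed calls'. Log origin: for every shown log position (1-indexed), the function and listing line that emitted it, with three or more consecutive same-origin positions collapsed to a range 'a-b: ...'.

Answer: position 6; shown 'enter grade_run: left 30 right 2' vs intended 'enter grade_run: left 11 right 2'.
Intended log window:
  4: hit index 2
  5: process_batch called with 30, 4
  6: enter grade_run: left 11 right 2
Execution walk:
  split_margin([6, 8, 10, 3, 2], 10) -> 2  [called from settle_round, line 8]
  settle_round([6, 8, 10, 3, 2], 10) -> 30  [called from map_offsets, line 24]
  process_batch(30, 4) -> 30  [called from map_offsets, line 26]
  map_offsets([6, 8, 10, 3, 2], 10) -> 30  [called from main, line 38]
  grade_run(30, 2) -> 15  [called from main, line 39]
Log origin:
  1 — main, line 37
  2 — map_offsets, line 23
  3 — split_margin, line 2
  4 — settle_round, line 9
  5 — process_batch, line 14
  6 — grade_run, line 29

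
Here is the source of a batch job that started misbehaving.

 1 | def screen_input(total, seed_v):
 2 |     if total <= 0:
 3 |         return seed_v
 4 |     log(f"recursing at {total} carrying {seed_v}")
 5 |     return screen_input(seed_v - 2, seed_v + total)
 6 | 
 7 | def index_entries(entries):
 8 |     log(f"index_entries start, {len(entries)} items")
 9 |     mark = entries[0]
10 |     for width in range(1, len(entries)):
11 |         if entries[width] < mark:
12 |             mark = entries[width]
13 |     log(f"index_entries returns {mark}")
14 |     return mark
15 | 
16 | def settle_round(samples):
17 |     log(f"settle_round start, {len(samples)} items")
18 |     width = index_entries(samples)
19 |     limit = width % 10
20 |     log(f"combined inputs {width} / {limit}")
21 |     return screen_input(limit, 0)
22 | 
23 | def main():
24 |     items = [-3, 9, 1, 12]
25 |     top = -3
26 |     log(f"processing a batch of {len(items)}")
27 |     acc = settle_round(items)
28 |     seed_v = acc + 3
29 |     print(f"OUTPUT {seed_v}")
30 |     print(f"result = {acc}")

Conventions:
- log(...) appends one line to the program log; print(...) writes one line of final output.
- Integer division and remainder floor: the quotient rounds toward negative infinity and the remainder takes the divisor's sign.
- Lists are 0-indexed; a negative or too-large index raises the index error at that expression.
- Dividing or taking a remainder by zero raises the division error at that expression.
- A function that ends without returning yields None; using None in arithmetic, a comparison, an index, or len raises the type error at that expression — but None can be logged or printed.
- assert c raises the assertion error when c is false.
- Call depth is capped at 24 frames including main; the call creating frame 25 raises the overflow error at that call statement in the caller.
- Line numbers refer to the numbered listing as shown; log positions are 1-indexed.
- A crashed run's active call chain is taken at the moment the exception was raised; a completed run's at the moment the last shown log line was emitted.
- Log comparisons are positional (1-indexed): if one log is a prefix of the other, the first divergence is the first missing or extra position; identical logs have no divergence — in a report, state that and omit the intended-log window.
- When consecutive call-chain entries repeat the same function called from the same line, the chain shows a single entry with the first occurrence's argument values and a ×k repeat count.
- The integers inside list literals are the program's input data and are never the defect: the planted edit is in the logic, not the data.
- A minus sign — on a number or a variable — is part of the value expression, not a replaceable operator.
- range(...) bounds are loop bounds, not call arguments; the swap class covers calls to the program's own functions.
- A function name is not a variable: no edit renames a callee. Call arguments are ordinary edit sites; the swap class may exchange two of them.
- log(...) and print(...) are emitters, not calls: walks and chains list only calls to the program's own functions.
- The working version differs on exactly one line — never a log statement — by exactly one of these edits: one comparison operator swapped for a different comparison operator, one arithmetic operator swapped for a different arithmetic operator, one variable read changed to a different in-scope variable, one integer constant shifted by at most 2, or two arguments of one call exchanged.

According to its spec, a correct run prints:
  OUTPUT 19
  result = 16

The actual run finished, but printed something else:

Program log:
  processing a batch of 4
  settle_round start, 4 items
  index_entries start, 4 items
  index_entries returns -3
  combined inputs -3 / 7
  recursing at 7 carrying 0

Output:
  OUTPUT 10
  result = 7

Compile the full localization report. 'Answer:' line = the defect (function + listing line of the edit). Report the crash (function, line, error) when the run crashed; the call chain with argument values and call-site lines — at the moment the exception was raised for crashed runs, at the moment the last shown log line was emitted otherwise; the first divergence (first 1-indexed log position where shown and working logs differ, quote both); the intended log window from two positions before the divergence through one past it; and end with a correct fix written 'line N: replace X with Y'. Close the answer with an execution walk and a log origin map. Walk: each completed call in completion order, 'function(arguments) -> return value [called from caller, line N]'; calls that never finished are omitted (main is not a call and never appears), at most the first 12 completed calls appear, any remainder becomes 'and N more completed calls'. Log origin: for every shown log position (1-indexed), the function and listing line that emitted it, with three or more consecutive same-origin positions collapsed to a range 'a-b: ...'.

Answer: the defect is in screen_input at line 5.
Core observation: After 6 matching log lines the faulty run goes silent, while the working version continues with 'recursing at 5 carrying 7'.
Call chain: main -> settle_round([-3, 9, 1, 12]) (called at line 27) -> screen_input(7, 0) (called at line 21).
First divergence: position 7 — after 6 matching lines the faulty run goes silent; intended next line 'recursing at 5 carrying 7'.
Intended log window:
  5: combined inputs -3 / 7
  6: recursing at 7 carrying 0
  7: recursing at 5 carrying 7
  8: recursing at 3 carrying 12
Execution walk:
  index_entries([-3, 9, 1, 12]) -> -3  [called from settle_round, line 18]
  screen_input(-2, 7) -> 7  [called from screen_input, line 5]
  screen_input(7, 0) -> 7  [called from settle_round, line 21]
  settle_round([-3, 9, 1, 12]) -> 7  [called from main, line 27]
Origin of each log line:
  1 — main, line 26
  2 — settle_round, line 17
  3 — index_entries, line 8
  4 — index_entries, line 13
  5 — settle_round, line 20
  6 — screen_input, line 4
A correct fix: line 5: replace `seed_v - 2` with `total - 2`.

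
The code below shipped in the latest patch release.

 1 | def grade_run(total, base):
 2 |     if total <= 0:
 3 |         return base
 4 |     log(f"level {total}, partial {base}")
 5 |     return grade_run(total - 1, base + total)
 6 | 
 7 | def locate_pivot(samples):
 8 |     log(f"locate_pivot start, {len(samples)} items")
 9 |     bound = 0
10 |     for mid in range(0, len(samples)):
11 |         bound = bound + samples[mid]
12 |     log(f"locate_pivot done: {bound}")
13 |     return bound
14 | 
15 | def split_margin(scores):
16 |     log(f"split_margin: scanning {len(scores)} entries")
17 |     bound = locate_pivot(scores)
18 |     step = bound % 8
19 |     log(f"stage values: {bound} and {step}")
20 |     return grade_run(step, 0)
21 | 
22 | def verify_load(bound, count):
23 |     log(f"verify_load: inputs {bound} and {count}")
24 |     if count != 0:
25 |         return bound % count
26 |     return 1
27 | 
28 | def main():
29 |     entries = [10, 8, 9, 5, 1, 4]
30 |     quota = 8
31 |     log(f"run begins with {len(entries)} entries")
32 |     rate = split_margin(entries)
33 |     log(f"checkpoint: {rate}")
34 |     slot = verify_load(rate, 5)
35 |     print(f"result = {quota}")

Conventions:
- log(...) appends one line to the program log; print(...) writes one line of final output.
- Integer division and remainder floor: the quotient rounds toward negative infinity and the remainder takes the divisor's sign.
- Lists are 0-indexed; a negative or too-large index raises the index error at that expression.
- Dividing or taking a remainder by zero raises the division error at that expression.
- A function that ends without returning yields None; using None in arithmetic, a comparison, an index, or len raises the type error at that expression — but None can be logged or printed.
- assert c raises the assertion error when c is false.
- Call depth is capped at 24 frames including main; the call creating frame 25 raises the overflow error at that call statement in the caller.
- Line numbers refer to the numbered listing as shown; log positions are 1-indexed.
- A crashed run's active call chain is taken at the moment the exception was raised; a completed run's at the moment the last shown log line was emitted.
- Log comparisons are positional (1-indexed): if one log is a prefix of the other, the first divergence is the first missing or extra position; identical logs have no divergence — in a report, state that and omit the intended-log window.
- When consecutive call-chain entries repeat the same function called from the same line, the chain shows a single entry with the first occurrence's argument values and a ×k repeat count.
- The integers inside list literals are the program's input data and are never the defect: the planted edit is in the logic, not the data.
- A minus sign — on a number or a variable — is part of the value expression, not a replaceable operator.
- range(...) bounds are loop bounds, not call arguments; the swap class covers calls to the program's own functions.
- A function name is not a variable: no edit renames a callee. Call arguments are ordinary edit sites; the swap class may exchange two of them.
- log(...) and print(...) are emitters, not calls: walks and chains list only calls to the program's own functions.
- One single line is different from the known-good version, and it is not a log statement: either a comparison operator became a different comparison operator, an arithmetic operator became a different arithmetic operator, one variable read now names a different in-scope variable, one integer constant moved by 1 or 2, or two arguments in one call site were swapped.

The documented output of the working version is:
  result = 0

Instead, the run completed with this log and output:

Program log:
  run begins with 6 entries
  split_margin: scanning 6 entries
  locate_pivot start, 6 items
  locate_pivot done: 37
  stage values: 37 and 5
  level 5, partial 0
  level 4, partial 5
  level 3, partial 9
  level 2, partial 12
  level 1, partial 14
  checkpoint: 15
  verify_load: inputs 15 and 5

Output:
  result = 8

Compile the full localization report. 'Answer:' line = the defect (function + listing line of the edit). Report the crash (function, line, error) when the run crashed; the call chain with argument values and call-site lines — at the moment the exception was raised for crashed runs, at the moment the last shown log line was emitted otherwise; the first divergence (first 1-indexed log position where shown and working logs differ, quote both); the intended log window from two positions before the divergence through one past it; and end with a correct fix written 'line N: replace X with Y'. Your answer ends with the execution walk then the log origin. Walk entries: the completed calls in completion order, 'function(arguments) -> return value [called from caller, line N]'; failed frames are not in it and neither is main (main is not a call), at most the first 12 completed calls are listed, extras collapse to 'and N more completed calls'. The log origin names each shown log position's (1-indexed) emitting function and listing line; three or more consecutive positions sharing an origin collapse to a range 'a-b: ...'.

Answer: the defect is in main at line 35.
Key fact: Every logged value matches the working version; the printed result is what differs.
Call chain: main -> verify_load(15, 5) (called at line 34).
First divergence: none (the log streams are identical).
Execution walk:
  locate_pivot([10, 8, 9, 5, 1, 4]) -> 37  [called from split_margin, line 17]
  grade_run(0, 15) -> 15  [called from grade_run, line 5]
  grade_run(1, 14) -> 15  [called from grade_run, line 5]
  grade_run(2, 12) -> 15  [called from grade_run, line 5]
  grade_run(3, 9) -> 15  [called from grade_run, line 5]
  grade_run(4, 5) -> 15  [called from grade_run, line 5]
  grade_run(5, 0) -> 15  [called from split_margin, line 20]
  split_margin([10, 8, 9, 5, 1, 4]) -> 15  [called from main, line 32]
  verify_load(15, 5) -> 0  [called from main, line 34]
Origin of each log line:
  1: logged in main at line 31
  2: logged in split_margin at line 16
  3: logged in locate_pivot at line 8
  4: logged in locate_pivot at line 12
  5: logged in split_margin at line 19
  6-10: logged in grade_run at line 4
  11: logged in main at line 33
  12: logged in verify_load at line 23
A correct fix: line 35: replace `quota` with `slot`.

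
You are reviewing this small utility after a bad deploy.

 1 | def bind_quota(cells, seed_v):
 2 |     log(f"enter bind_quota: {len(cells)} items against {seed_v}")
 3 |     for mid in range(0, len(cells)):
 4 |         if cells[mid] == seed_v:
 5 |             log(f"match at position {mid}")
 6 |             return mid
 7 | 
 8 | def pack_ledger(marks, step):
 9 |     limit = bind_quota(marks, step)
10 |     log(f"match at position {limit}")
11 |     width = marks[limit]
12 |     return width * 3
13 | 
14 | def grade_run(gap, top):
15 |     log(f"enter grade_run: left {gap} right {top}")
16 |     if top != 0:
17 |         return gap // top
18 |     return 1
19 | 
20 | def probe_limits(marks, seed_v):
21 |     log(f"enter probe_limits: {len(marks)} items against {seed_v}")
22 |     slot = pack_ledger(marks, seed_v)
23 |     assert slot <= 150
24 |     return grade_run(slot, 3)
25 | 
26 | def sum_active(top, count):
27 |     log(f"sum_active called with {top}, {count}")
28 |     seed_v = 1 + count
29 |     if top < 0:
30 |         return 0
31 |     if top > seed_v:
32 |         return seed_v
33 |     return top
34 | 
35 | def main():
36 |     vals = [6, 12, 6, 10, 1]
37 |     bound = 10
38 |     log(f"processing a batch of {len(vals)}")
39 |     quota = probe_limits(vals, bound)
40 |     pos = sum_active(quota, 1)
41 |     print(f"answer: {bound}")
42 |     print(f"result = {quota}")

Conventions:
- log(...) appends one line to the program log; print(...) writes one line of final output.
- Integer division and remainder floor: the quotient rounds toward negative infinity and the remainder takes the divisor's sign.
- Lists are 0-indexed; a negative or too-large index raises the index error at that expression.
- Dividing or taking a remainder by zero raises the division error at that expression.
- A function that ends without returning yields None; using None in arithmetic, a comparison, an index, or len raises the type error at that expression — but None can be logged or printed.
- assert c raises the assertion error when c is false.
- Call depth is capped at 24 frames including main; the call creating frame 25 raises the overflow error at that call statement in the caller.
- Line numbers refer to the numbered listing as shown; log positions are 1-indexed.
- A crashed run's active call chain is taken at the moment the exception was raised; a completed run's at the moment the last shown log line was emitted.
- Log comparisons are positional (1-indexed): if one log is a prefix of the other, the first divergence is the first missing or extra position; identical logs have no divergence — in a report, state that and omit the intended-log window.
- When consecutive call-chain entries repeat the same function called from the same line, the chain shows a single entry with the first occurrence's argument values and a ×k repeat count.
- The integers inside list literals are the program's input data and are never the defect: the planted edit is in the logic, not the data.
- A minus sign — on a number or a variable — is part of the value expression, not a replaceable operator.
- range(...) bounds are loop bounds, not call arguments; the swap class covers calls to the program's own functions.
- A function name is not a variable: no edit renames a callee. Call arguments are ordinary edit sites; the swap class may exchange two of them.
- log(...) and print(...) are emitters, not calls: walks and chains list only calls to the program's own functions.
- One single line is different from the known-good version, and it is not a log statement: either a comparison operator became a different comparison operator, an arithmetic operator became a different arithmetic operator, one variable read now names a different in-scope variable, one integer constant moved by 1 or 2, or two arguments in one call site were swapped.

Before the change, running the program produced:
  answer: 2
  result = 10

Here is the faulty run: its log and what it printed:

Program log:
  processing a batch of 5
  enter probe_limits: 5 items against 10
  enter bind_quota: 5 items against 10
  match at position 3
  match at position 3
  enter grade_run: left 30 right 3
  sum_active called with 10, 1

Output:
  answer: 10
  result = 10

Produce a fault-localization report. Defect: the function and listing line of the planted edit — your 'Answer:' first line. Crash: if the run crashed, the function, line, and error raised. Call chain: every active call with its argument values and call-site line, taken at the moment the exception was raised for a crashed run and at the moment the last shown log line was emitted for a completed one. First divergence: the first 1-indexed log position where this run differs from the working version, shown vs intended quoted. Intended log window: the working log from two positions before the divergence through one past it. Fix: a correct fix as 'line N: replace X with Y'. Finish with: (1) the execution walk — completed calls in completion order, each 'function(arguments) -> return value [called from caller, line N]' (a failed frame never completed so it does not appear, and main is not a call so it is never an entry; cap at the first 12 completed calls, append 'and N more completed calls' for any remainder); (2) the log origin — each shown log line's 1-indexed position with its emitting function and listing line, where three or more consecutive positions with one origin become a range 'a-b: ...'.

Answer: the defect is in main at line 41.
Key observation: Nothing in the log betrays the bug — only the output does.
Call chain: main -> sum_active(10, 1) (called at line 40).
First divergence: none; the two logs match at every position.
Execution walk:
  bind_quota([6, 12, 6, 10, 1], 10) -> 3  [called from pack_ledger, line 9]
  pack_ledger([6, 12, 6, 10, 1], 10) -> 30  [called from probe_limits, line 22]
  grade_run(30, 3) -> 10  [called from probe_limits, line 24]
  probe_limits([6, 12, 6, 10, 1], 10) -> 10  [called from main, line 39]
  sum_active(10, 1) -> 2  [called from main, line 40]
Origin of each log line:
  1: logged in main at line 38
  2: logged in probe_limits at line 21
  3: logged in bind_quota at line 2
  4: logged in bind_quota at line 5
  5: logged in pack_ledger at line 10
  6: logged in grade_run at line 15
  7: logged in sum_active at line 27
A correct fix: line 41: replace `bound` with `pos`.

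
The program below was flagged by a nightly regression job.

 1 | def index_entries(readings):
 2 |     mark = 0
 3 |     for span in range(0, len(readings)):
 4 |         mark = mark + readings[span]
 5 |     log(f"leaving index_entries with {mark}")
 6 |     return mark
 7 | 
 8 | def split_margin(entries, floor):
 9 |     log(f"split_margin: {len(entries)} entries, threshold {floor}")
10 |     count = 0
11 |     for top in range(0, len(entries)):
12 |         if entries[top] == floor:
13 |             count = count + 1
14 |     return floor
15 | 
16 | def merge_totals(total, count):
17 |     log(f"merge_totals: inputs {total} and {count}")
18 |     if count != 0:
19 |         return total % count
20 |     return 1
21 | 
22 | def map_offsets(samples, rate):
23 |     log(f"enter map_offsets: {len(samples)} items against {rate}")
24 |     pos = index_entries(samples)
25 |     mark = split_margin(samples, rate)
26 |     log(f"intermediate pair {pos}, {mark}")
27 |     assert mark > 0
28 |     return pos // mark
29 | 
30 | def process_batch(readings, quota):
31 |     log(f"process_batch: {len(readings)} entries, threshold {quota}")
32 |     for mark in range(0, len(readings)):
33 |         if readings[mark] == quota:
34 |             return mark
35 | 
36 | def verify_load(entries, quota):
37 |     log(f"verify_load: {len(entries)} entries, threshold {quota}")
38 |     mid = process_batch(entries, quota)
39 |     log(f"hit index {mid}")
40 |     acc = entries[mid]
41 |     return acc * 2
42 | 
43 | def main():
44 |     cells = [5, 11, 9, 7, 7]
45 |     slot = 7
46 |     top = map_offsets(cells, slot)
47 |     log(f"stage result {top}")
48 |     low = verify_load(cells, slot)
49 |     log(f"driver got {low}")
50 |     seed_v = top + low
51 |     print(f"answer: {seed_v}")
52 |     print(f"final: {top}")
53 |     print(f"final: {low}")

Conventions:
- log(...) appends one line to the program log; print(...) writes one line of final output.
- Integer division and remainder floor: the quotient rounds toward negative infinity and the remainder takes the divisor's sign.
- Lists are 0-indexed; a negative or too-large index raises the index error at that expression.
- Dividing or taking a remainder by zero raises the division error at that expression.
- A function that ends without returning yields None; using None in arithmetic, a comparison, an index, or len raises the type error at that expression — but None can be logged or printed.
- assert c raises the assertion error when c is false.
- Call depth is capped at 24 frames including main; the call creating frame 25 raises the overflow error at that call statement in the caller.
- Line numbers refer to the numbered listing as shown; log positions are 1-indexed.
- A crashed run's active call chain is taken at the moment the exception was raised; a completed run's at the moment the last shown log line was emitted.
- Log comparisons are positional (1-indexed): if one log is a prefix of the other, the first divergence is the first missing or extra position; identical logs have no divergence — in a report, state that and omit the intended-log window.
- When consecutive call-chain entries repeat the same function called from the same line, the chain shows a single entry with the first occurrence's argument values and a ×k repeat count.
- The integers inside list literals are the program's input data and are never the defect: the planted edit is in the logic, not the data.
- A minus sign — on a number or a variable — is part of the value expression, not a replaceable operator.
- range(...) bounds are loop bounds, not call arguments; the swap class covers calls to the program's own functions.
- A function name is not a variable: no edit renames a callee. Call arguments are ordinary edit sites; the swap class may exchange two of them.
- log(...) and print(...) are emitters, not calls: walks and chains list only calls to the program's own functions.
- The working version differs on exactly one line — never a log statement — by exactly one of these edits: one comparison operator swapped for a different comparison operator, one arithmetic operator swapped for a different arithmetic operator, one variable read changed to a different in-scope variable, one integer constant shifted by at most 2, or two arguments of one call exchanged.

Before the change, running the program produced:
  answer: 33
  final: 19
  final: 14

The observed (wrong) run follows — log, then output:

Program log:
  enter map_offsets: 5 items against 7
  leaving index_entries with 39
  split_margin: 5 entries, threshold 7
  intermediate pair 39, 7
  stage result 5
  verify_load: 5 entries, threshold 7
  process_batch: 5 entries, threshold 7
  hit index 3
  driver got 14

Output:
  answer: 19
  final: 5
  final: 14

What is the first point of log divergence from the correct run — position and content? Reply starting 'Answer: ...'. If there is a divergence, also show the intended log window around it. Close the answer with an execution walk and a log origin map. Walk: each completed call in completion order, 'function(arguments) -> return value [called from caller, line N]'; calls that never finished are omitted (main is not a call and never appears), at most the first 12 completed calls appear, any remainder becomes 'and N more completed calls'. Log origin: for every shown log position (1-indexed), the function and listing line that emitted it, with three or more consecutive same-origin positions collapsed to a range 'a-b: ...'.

Answer: at position 4 the run shows 'intermediate pair 39, 7' where the working version logs 'intermediate pair 39, 2'.
Intended log window:
  2: leaving index_entries with 39
  3: split_margin: 5 entries, threshold 7
  4: intermediate pair 39, 2
  5: stage result 19
Execution walk:
  index_entries([5, 11, 9, 7, 7]) -> 39  [called from map_offsets, line 24]
  split_margin([5, 11, 9, 7, 7], 7) -> 7  [called from map_offsets, line 25]
  map_offsets([5, 11, 9, 7, 7], 7) -> 5  [called from main, line 46]
  process_batch([5, 11, 9, 7, 7], 7) -> 3  [called from verify_load, line 38]
  verify_load([5, 11, 9, 7, 7], 7) -> 14  [called from main, line 48]
Log origins:
  1: logged in map_offsets at line 23
  2: logged in index_entries at line 5
  3: logged in split_margin at line 9
  4: logged in map_offsets at line 26
  5: logged in main at line 47
  6: logged in verify_load at line 37
  7: logged in process_batch at line 31
  8: logged in verify_load at line 39
  9: logged in main at line 49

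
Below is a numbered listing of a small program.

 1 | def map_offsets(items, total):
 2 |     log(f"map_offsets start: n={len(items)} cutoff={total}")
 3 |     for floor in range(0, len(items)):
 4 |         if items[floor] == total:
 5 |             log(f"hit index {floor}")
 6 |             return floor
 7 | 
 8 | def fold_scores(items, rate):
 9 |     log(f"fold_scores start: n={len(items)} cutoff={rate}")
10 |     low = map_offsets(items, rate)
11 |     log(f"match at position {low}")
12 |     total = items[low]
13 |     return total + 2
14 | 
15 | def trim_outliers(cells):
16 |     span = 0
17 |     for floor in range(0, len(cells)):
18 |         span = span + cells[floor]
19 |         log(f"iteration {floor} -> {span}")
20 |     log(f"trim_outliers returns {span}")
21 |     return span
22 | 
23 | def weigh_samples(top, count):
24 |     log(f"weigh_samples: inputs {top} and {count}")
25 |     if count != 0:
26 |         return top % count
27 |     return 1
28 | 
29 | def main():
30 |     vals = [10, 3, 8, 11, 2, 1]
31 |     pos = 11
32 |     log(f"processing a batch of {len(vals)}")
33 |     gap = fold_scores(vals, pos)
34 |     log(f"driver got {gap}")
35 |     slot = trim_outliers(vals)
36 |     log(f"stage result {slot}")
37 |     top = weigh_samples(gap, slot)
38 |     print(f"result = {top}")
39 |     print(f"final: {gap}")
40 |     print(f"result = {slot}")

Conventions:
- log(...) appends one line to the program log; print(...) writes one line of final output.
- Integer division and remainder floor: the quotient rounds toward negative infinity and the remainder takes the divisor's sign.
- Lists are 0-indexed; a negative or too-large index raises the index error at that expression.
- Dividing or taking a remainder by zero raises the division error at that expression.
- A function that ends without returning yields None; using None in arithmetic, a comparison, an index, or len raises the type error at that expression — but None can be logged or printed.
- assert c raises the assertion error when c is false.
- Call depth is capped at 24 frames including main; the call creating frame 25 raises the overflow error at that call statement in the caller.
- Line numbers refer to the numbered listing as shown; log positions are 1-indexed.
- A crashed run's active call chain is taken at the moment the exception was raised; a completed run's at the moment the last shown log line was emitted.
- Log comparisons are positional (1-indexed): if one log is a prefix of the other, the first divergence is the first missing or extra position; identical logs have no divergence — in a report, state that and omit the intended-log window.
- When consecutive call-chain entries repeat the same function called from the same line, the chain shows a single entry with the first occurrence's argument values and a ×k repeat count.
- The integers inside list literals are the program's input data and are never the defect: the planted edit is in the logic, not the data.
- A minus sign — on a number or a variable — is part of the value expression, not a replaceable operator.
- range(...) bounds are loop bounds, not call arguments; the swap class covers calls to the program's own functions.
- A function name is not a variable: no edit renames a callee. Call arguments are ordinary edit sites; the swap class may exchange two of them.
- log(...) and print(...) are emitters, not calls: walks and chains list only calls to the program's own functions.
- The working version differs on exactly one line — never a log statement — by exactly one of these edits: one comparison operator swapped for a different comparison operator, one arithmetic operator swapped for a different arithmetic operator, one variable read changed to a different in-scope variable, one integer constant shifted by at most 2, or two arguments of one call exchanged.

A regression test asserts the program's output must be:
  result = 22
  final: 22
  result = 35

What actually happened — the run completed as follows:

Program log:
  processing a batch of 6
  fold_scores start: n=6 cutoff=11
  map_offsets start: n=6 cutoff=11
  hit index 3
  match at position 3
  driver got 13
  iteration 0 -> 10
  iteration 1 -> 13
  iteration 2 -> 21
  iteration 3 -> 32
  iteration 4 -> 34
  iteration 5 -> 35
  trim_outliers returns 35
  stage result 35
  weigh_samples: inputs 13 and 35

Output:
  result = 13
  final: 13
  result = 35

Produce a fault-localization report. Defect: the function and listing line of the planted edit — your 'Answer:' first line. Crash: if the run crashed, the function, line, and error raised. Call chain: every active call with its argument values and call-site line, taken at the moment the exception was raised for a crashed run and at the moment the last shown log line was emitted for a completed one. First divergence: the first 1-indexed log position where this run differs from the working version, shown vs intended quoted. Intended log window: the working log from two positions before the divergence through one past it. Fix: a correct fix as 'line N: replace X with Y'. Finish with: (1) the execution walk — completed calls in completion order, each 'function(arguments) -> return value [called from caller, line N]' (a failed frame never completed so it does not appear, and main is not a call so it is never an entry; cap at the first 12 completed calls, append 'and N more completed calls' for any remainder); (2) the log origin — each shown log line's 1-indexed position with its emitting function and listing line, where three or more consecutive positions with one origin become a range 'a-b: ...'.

Answer: the defect is in fold_scores at line 13.
Key fact: Position 6 is the first bad log line: 'driver got 13' should read 'driver got 22'.
Call chain: main -> weigh_samples(13, 35) (called at line 37).
First divergence: at position 6 the run shows 'driver got 13' where the working version logs 'driver got 22'.
Intended log window:
  4: hit index 3
  5: match at position 3
  6: driver got 22
  7: iteration 0 -> 10
Execution walk:
  map_offsets([10, 3, 8, 11, 2, 1], 11) -> 3  [called from fold_scores, line 10]
  fold_scores([10, 3, 8, 11, 2, 1], 11) -> 13  [called from main, line 33]
  trim_outliers([10, 3, 8, 11, 2, 1]) -> 35  [called from main, line 35]
  weigh_samples(13, 35) -> 13  [called from main, line 37]
Log origin:
  1: emitted by main (line 32)
  2: emitted by fold_scores (line 9)
  3: emitted by map_offsets (line 2)
  4: emitted by map_offsets (line 5)
  5: emitted by fold_scores (line 11)
  6: emitted by main (line 34)
  7-12: emitted by trim_outliers (line 19)
  13: emitted by trim_outliers (line 20)
  14: emitted by main (line 36)
  15: emitted by weigh_samples (line 24)
A correct fix: line 13: replace `+` with `*`.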